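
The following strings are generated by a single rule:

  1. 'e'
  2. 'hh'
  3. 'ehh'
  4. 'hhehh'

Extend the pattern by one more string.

This is a Fibonacci-style word recurrence s(k) = s(k−2)·s(k−1): e.g. e·hh = ehh.
So term 5 is ehh·hhehh.

ehhhhehh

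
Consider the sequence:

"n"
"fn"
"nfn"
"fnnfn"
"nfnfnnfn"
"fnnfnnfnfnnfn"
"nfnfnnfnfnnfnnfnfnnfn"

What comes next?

fnnfnnfnfnnfnnfnfnnfnfnnfnnfnfnnfn

This is a Fibonacci-style word recurrence s(k) = s(k−2)·s(k−1): e.g. n·fn = nfn.
Continuing: fnnfnnfnfnnfn · nfnfnnfnfnnfnnfnfnnfn gives term 8.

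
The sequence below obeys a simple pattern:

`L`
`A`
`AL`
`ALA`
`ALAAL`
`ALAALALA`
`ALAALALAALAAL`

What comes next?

ALAALALAALAALALAALALA

This is a Fibonacci-style word recurrence s(k) = s(k−1)·s(k−2): e.g. A·L = AL.
Continuing: ALAALALAALAAL · ALAALALA gives term 8.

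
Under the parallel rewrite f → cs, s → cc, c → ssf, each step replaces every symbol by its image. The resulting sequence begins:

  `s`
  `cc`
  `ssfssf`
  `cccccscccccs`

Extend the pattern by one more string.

ssfssfssfssfssfccssfssfssfssfssfcc

Apply φ to cccccscccccs symbol by symbol: c→ssf, c→ssf, c→ssf, c→ssf, c→ssf, s→cc, c→ssf, c→ssf, c→ssf, c→ssf, c→ssf, s→cc; joined: ssf ssf ssf ssf ssf cc ssf ssf ssf ssf ssf cc.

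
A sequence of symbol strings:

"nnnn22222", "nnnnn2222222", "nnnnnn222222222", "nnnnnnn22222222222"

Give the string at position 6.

nnnnnnnnn222222222222222

Term n consists of n+2 n's, followed by 2n+1 2's, where the shown terms are n = 2, 3, 4, 5.
At n = 7 the blocks have lengths 9, 15.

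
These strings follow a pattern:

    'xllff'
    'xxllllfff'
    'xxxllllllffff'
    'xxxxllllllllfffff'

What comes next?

Term n consists of n x's, followed by 2n l's, followed by n+1 f's (n = 1, 2, …).
At n = 5 the blocks have lengths 5, 10, 6.

xxxxxllllllllllffffff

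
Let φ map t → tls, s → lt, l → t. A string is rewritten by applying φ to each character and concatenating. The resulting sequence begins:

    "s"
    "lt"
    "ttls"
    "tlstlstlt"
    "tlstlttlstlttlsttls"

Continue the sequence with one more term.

Rewriting the 19 symbols of tlstlttlstlttlsttls one by one yields tls t lt tls t tls tls t lt tls t tls tls t lt tls tls t lt; concatenated:

tlstlttlsttlstlstlttlsttlstlstlttlstlstlt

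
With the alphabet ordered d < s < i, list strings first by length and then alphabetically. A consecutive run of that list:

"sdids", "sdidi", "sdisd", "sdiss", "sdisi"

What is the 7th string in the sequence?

Stepping forward 2 times from sdisi: sdisi → sdiid, then the target.

sdiis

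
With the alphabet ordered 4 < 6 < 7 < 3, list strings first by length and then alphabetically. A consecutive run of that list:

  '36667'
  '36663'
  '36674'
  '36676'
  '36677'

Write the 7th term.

36634

Stepping forward 2 times from 36677: 36677 → 36673, then the target.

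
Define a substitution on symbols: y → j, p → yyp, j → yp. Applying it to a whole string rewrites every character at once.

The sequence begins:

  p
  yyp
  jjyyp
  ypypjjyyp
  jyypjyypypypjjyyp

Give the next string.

Replace each of the 17 characters of jyypjyypypypjjyyp in place — yp j j yyp yp j j yyp j yyp j yyp yp yp j j yyp — and concatenate.

ypjjyypypjjyypjyypjyypypypjjyyp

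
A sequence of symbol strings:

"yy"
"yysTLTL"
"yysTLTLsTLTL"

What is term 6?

The strings grow by a fixed suffix sTLTL each time.
From yysTLTLsTLTL, 3 further steps: yysTLTLsTLTL → yysTLTLsTLTLsTLTL → yysTLTLsTLTLsTLTLsTLTL → (answer).

yysTLTLsTLTLsTLTLsTLTLsTLTL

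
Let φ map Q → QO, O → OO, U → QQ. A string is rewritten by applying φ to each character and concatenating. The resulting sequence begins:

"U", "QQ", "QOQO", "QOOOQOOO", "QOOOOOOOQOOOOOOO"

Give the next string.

Replace each of the 16 characters of QOOOOOOOQOOOOOOO in place — QO OO OO OO OO OO OO OO QO OO OO OO OO OO OO OO — and concatenate.

QOOOOOOOOOOOOOOOQOOOOOOOOOOOOOOO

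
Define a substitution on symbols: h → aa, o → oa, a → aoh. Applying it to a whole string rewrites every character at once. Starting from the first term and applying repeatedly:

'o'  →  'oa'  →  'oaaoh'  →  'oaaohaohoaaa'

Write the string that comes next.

oaaohaohoaaaaohoaaaoaaohaohaoh

Apply φ to oaaohaohoaaa symbol by symbol: o→oa, a→aoh, a→aoh, o→oa, h→aa, a→aoh, o→oa, h→aa, o→oa, a→aoh, a→aoh, a→aoh; joined: oa aoh aoh oa aa aoh oa aa oa aoh aoh aoh.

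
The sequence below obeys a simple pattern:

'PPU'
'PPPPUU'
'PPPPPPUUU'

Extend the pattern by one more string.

PPPPPPPPUUUU

Reading off run lengths: P runs 2, 4, 6; U runs 1, 2, 3 — each is linear in n (n = 1, 2, …).
Setting n = 4 gives 8, 4 characters in each block.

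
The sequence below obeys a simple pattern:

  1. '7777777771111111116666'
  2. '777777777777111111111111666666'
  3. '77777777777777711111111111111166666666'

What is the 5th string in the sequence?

777777777777777777777111111111111111111111666666666666

Reading off run lengths: 7 runs 9, 12, 15; 1 runs 9, 12, 15; 6 runs 4, 6, 8 — each is linear in n, where the shown terms are n = 3, 4, 5.
Setting n = 7 gives 21, 21, 12 characters in each block.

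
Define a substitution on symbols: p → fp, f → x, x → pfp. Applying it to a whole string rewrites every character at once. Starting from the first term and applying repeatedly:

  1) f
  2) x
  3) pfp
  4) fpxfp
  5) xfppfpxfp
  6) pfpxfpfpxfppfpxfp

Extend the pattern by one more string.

φ(pfpxfpfpxfppfpxfp) expands symbol-by-symbol to fp x fp pfp x fp x fp pfp x fp fp x fp pfp x fp; joining the 17 pieces gives the next term.

fpxfppfpxfpxfppfpxfpfpxfppfpxfp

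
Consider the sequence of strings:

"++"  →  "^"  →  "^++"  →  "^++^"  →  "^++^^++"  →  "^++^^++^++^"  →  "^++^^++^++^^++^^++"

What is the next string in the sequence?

Each term (from the third on) is the previous term followed by the one before it: term 3 = ^·++ = ^++.
So term 8 is ^++^^++^++^^++^^++·^++^^++^++^.

^++^^++^++^^++^^++^++^^++^++^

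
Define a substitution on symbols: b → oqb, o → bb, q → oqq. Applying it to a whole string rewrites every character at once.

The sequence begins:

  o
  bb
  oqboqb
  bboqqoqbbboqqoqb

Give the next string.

oqboqbbboqqoqqbboqqoqboqboqbbboqqoqqbboqqoqb

Applying the rule to each of the 16 symbols of bboqqoqbbboqqoqb gives the pieces oqb oqb bb oqq oqq bb oqq oqb oqb oqb bb oqq oqq bb oqq oqb, which concatenate to the answer.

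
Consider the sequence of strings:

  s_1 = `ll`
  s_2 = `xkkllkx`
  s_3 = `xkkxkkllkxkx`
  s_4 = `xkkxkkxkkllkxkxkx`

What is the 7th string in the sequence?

xkkxkkxkkxkkxkkxkkllkxkxkxkxkxkx

Every step adds xkk to the front and kx to the end of the previous string.
From xkkxkkxkkllkxkxkx, 3 further steps: xkkxkkxkkllkxkxkx → xkkxkkxkkxkkllkxkxkxkx → xkkxkkxkkxkkxkkllkxkxkxkxkx → (answer).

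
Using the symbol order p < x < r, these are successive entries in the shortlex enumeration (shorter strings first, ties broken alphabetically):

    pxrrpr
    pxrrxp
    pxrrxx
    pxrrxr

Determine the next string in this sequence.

The successor of pxrrxr increments the rightmost position that isn't already r and resets every position after it to p.

pxrrrp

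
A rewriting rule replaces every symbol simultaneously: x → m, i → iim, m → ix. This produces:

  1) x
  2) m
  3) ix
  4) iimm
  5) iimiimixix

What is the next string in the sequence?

iimiimixiimiimixiimmiimm

Apply φ to iimiimixix symbol by symbol: i→iim, i→iim, m→ix, i→iim, i→iim, m→ix, i→iim, x→m, i→iim, x→m; joined: iim iim ix iim iim ix iim m iim m.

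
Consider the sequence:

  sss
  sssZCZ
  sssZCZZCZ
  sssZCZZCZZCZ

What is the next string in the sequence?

Every step adds ZCZ to the end: s(k+1) = s(k)·ZCZ.
So the next term is sssZCZZCZZCZ·ZCZ.

sssZCZZCZZCZZCZ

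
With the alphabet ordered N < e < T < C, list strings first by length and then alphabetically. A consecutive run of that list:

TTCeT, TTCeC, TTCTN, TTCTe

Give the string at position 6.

Continuing the enumeration 2 steps past TTCTe: TTCTe → TTCTT → (answer).

TTCTC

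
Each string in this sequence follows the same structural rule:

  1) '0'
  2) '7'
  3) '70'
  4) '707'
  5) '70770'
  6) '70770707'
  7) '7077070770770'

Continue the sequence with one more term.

From term 3 onward, concatenate the last term with the second-to-last: 7·0 = 70, 70·7 = 707, …
Continuing: 7077070770770 · 70770707 gives term 8.

707707077077070770707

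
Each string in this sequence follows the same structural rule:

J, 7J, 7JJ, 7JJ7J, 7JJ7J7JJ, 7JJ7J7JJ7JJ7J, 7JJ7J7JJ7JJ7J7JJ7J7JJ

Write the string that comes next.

From term 3 onward, concatenate the last term with the second-to-last: 7J·J = 7JJ, 7JJ·7J = 7JJ7J, …
The next term joins 7JJ7J7JJ7JJ7J7JJ7J7JJ and 7JJ7J7JJ7JJ7J.

7JJ7J7JJ7JJ7J7JJ7J7JJ7JJ7J7JJ7JJ7J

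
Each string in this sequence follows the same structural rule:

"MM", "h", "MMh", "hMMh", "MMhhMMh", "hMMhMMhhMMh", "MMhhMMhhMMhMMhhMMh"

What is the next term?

This is a Fibonacci-style word recurrence s(k) = s(k−2)·s(k−1): e.g. MM·h = MMh.
So term 8 is hMMhMMhhMMh·MMhhMMhhMMhMMhhMMh.

hMMhMMhhMMhMMhhMMhhMMhMMhhMMh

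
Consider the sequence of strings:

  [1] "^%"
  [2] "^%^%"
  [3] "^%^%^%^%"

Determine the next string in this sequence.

s(k+1) = s(k)·s(k) — each term doubles the last.
Doubling ^%^%^%^%:

^%^%^%^%^%^%^%^%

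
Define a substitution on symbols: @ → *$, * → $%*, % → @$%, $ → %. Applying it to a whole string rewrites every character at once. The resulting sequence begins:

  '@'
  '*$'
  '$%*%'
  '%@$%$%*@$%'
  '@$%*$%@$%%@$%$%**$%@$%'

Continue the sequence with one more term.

*$%@$%$%*%@$%*$%@$%@$%*$%@$%%@$%$%*$%*%@$%*$%@$%

Applying the rule to each of the 22 symbols of @$%*$%@$%%@$%$%**$%@$% gives the pieces *$ % @$% $%* % @$% *$ % @$% @$% *$ % @$% % @$% $%* $%* % @$% *$ % @$%, which concatenate to the answer.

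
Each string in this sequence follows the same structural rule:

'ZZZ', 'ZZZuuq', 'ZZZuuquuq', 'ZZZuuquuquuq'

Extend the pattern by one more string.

The strings grow by a fixed suffix uuq each time.
Applying this once more to ZZZuuquuquuq:

ZZZuuquuquuquuq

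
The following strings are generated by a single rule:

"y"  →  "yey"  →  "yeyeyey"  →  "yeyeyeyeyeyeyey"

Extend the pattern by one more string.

s(k+1) = s(k)·e·s(k) — each term doubles the last with 'e' between the halves.
Doubling yeyeyeyeyeyeyey with 'e' between the halves:

yeyeyeyeyeyeyeyeyeyeyeyeyeyeyey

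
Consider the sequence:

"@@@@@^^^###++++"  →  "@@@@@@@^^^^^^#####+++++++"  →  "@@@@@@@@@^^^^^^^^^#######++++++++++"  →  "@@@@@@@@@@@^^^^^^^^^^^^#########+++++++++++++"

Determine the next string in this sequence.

@@@@@@@@@@@@@^^^^^^^^^^^^^^^###########++++++++++++++++

Reading off run lengths: @ runs 5, 7, 9, 11; ^ runs 3, 6, 9, 12; # runs 3, 5, 7, 9; + runs 4, 7, 10, 13 — each is linear in n (n = 1, 2, …).
Setting n = 5 gives 13, 15, 11, 16 characters in each block.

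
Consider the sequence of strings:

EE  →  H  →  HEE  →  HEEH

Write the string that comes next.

From term 3 onward, concatenate the last term with the second-to-last: H·EE = HEE, HEE·H = HEEH, …
Continuing: HEEH · HEE gives term 5.

HEEHHEE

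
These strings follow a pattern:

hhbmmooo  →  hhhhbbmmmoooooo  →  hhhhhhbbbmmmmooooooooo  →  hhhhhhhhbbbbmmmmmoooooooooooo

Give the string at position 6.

Term n consists of 2n h's, followed by n b's, followed by n+1 m's, followed by 3n o's (n = 1, 2, …).
For term 6, n = 6, so the run lengths are 12, 6, 7, 18.

hhhhhhhhhhhhbbbbbbmmmmmmmoooooooooooooooooo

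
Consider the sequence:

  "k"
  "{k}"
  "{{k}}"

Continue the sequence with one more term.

{{{k}}}

s(k+1) = {·s(k)·}, so each term gains { as a prefix and } as a suffix.
One more step from {{k}} gives the answer.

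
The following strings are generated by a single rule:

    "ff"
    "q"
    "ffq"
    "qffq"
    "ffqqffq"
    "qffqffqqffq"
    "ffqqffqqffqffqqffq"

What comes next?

This is a Fibonacci-style word recurrence s(k) = s(k−2)·s(k−1): e.g. ff·q = ffq.
Continuing: qffqffqqffq · ffqqffqqffqffqqffq gives term 8.

qffqffqqffqffqqffqqffqffqqffq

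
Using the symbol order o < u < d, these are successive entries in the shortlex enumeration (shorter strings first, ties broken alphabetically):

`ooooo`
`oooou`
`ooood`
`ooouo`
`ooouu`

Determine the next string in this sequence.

oooud

The successor of ooouu increments the rightmost position that isn't already d and resets every position after it to o.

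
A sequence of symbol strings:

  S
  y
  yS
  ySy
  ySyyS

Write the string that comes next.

Each term (from the third on) is the previous term followed by the one before it: term 3 = y·S = yS.
So term 6 is ySyyS·ySy.

ySyySySy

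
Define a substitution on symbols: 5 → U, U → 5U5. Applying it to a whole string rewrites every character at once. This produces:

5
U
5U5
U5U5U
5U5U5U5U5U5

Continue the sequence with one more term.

U5U5U5U5U5U5U5U5U5U5U

Expanding 5U5U5U5U5U5: 5→U, U→5U5, 5→U, U→5U5, 5→U, U→5U5, 5→U, U→5U5, 5→U, U→5U5, 5→U. Concatenated: U 5U5 U 5U5 U 5U5 U 5U5 U 5U5 U.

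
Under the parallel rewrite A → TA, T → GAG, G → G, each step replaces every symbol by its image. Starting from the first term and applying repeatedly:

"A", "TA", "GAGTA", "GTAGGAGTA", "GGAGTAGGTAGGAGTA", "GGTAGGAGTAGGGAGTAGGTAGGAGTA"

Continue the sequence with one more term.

Applying the rule to each of the 27 symbols of GGTAGGAGTAGGGAGTAGGTAGGAGTA gives the pieces G G GAG TA G G TA G GAG TA G G G TA G GAG TA G G GAG TA G G TA G GAG TA, which concatenate to the answer.

GGGAGTAGGTAGGAGTAGGGTAGGAGTAGGGAGTAGGTAGGAGTA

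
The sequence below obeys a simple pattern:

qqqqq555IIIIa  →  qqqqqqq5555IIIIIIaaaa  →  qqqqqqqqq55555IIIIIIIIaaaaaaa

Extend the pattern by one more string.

qqqqqqqqqqq555555IIIIIIIIIIaaaaaaaaaa

Term n consists of 2n+3 q's, followed by n+2 5's, followed by 2n+2 I's, followed by 3n-2 a's (n = 1, 2, …).
At n = 4 the blocks have lengths 11, 6, 10, 10.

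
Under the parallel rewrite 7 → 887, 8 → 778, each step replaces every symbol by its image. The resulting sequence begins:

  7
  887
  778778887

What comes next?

Rewriting each symbol of 778778887: 7→887, 7→887, 8→778, 7→887, 7→887, 8→778, 8→778, 8→778, 7→887, which concatenates to 887 887 778 887 887 778 778 778 887.

887887778887887778778778887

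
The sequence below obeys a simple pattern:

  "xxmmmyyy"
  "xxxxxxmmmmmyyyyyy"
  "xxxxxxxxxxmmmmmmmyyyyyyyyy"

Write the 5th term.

xxxxxxxxxxxxxxxxxxmmmmmmmmmmmyyyyyyyyyyyyyyy

Term n consists of 4n-2 x's, followed by 2n+1 m's, followed by 3n y's (n = 1, 2, …).
For term 5, n = 5, so the run lengths are 18, 11, 15.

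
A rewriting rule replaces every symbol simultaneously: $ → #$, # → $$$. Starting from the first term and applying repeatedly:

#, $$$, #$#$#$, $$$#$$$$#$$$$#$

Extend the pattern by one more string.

#$#$#$$$$#$#$#$#$$$$#$#$#$#$$$$#$

Applying the rule to each of the 15 symbols of $$$#$$$$#$$$$#$ gives the pieces #$ #$ #$ $$$ #$ #$ #$ #$ $$$ #$ #$ #$ #$ $$$ #$, which concatenate to the answer.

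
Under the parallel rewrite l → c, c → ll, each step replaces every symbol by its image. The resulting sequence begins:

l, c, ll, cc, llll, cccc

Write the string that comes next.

Apply φ to cccc symbol by symbol: c→ll, c→ll, c→ll, c→ll; joined: ll ll ll ll.

llllllll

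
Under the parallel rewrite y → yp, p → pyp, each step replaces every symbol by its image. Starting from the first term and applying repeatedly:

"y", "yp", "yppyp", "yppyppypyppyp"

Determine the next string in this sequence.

Rewriting the 13 symbols of yppyppypyppyp one by one yields yp pyp pyp yp pyp pyp yp pyp yp pyp pyp yp pyp; concatenated:

yppyppypyppyppypyppypyppyppypyppyp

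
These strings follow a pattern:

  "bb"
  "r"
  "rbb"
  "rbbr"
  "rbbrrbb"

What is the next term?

This is a Fibonacci-style word recurrence s(k) = s(k−1)·s(k−2): e.g. r·bb = rbb.
The next term joins rbbrrbb and rbbr.

rbbrrbbrbbr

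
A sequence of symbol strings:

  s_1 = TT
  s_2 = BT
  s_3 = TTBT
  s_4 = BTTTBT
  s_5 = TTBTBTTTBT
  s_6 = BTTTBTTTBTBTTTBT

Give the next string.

TTBTBTTTBTBTTTBTTTBTBTTTBT

Each term (from the third on) is the two preceding terms concatenated in order: term 3 = TT·BT = TTBT.
Continuing: TTBTBTTTBT · BTTTBTTTBTBTTTBT gives term 7.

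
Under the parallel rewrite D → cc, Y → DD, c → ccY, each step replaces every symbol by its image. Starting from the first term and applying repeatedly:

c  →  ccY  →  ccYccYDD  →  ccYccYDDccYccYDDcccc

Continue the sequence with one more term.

Applying the rule to each of the 20 symbols of ccYccYDDccYccYDDcccc gives the pieces ccY ccY DD ccY ccY DD cc cc ccY ccY DD ccY ccY DD cc cc ccY ccY ccY ccY, which concatenate to the answer.

ccYccYDDccYccYDDccccccYccYDDccYccYDDccccccYccYccYccY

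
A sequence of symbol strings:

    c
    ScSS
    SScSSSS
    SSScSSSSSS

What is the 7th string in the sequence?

SSSSSScSSSSSSSSSSSS

s(k+1) = S·s(k)·SS, so each term gains S as a prefix and SS as a suffix.
From SSScSSSSSS, 3 further steps: SSScSSSSSS → SSSScSSSSSSSS → SSSSScSSSSSSSSSS → (answer).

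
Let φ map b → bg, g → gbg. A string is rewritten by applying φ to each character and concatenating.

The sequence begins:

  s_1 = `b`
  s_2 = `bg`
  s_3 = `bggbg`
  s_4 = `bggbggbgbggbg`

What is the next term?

bggbggbgbggbggbgbggbgbggbggbgbggbg

Replace each of the 13 characters of bggbggbgbggbg in place — bg gbg gbg bg gbg gbg bg gbg bg gbg gbg bg gbg — and concatenate.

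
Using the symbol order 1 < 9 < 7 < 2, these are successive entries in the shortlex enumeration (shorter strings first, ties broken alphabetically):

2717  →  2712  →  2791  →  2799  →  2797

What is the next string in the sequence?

2792

Treat 2797 as a base-4 numeral over the given alphabet and add one, carrying through any trailing 2's.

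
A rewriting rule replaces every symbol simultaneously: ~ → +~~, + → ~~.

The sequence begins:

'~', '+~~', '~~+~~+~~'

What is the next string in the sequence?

Rewriting each symbol of ~~+~~+~~: ~→+~~, ~→+~~, +→~~, ~→+~~, ~→+~~, +→~~, ~→+~~, ~→+~~, which concatenates to +~~ +~~ ~~ +~~ +~~ ~~ +~~ +~~.

+~~+~~~~+~~+~~~~+~~+~~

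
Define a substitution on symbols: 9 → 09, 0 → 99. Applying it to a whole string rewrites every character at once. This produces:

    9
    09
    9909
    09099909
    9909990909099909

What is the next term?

09099909090999099909990909099909

Replace each of the 16 characters of 9909990909099909 in place — 09 09 99 09 09 09 99 09 99 09 99 09 09 09 99 09 — and concatenate.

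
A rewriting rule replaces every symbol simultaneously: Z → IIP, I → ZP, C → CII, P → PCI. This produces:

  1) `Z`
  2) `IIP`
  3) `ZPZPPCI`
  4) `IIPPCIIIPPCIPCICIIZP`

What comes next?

ZPZPPCIPCICIIZPZPZPPCIPCICIIZPPCICIIZPCIIZPZPIIPPCI

Replace each of the 20 characters of IIPPCIIIPPCIPCICIIZP in place — ZP ZP PCI PCI CII ZP ZP ZP PCI PCI CII ZP PCI CII ZP CII ZP ZP IIP PCI — and concatenate.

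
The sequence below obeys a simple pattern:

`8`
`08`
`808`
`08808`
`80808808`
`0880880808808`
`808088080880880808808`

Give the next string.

This is a Fibonacci-style word recurrence s(k) = s(k−2)·s(k−1): e.g. 8·08 = 808.
The next term joins 0880880808808 and 808088080880880808808.

0880880808808808088080880880808808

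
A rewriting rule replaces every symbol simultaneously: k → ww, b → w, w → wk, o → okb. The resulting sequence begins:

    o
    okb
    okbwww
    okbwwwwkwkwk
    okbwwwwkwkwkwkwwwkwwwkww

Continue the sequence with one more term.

φ(okbwwwwkwkwkwkwwwkwwwkww) expands symbol-by-symbol to okb ww w wk wk wk wk ww wk ww wk ww wk ww wk wk wk ww wk wk wk ww wk wk; joining the 24 pieces gives the next term.

okbwwwwkwkwkwkwwwkwwwkwwwkwwwkwkwkwwwkwkwkwwwkwk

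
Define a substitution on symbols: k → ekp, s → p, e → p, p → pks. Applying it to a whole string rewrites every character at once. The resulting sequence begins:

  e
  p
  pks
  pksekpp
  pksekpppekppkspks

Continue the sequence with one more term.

pksekpppekppkspkspkspekppkspksekpppksekpp

Replace each of the 17 characters of pksekpppekppkspks in place — pks ekp p p ekp pks pks pks p ekp pks pks ekp p pks ekp p — and concatenate.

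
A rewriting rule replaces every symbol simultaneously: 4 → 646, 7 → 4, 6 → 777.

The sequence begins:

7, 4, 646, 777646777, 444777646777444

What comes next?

646646646444777646777444646646646

φ(444777646777444) expands symbol-by-symbol to 646 646 646 4 4 4 777 646 777 4 4 4 646 646 646; joining the 15 pieces gives the next term.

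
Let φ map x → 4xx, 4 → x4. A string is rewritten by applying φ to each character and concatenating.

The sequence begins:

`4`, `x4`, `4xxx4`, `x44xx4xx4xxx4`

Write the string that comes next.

Rewriting the 13 symbols of x44xx4xx4xxx4 one by one yields 4xx x4 x4 4xx 4xx x4 4xx 4xx x4 4xx 4xx 4xx x4; concatenated:

4xxx4x44xx4xxx44xx4xxx44xx4xx4xxx4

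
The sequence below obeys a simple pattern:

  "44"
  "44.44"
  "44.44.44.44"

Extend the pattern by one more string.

44.44.44.44.44.44.44.44

Every step duplicates the string with '.' between the halves.
One more doubling of 44.44.44.44 gives the answer.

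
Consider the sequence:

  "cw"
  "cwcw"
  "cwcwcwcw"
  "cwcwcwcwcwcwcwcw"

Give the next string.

cwcwcwcwcwcwcwcwcwcwcwcwcwcwcwcw

Every step duplicates the string.
One more doubling of cwcwcwcwcwcwcwcw gives the answer.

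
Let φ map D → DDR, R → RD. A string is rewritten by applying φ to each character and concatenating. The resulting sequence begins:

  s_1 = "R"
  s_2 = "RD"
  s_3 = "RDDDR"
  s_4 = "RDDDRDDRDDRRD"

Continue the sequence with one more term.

RDDDRDDRDDRRDDDRDDRRDDDRDDRRDRDDDR

Applying the rule to each of the 13 symbols of RDDDRDDRDDRRD gives the pieces RD DDR DDR DDR RD DDR DDR RD DDR DDR RD RD DDR, which concatenate to the answer.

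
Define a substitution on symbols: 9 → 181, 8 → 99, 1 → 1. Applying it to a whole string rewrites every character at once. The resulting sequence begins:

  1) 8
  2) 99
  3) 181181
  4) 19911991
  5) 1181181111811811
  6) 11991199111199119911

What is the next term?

111811811118118111111811811118118111

Replace each of the 20 characters of 11991199111199119911 in place — 1 1 181 181 1 1 181 181 1 1 1 1 181 181 1 1 181 181 1 1 — and concatenate.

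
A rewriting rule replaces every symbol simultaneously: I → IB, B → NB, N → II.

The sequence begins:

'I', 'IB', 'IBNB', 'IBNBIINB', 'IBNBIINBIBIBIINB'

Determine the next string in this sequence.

φ(IBNBIINBIBIBIINB) expands symbol-by-symbol to IB NB II NB IB IB II NB IB NB IB NB IB IB II NB; joining the 16 pieces gives the next term.

IBNBIINBIBIBIINBIBNBIBNBIBIBIINB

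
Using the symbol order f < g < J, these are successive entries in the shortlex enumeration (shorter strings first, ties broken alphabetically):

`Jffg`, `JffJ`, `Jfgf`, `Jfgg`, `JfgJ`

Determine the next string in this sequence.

JfJf

The successor of JfgJ increments the rightmost position that isn't already J and resets every position after it to f.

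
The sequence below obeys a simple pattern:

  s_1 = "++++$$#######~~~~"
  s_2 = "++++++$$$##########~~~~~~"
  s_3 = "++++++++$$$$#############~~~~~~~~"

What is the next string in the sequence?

++++++++++$$$$$################~~~~~~~~~~

Reading off run lengths: + runs 4, 6, 8; $ runs 2, 3, 4; # runs 7, 10, 13; ~ runs 4, 6, 8 — each is linear in n, where the shown terms are n = 2, 3, 4.
At n = 5 the blocks have lengths 10, 5, 16, 10.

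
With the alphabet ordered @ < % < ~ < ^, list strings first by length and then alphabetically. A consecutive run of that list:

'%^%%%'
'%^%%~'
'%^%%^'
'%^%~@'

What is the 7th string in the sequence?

%^%~^

Stepping forward 3 times from %^%~@: %^%~@ → %^%~% → %^%~~, then the target.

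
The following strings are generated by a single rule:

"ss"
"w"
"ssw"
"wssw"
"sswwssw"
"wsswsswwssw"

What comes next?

sswwsswwsswsswwssw

Each term (from the third on) is the two preceding terms concatenated in order: term 3 = ss·w = ssw.
Continuing: sswwssw · wsswsswwssw gives term 7.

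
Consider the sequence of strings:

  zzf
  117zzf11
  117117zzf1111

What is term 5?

117117117117zzf11111111

s(k+1) = 117·s(k)·11, so each term gains 117 as a prefix and 11 as a suffix.
From 117117zzf1111, 2 further steps: 117117zzf1111 → 117117117zzf111111 → (answer).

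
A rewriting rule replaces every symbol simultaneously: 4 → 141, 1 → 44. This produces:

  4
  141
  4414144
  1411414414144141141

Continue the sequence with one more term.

Rewriting the 19 symbols of 1411414414144141141 one by one yields 44 141 44 44 141 44 141 141 44 141 44 141 141 44 141 44 44 141 44; concatenated:

44141444414144141141441414414114144141444414144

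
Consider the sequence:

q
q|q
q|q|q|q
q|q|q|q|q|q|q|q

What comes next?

Each string is two copies of the previous one joined by '|'.
So the next term is two copies of q|q|q|q|q|q|q|q with '|' between the halves.

q|q|q|q|q|q|q|q|q|q|q|q|q|q|q|q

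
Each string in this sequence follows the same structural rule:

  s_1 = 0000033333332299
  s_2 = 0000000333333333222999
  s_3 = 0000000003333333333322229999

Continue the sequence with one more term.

0000000000033333333333332222299999

The n-th term is 2n+1 0's then 2n+3 3's then n 2's then n 9's, where the shown terms are n = 2, 3, 4.
Setting n = 5 gives 11, 13, 5, 5 characters in each block.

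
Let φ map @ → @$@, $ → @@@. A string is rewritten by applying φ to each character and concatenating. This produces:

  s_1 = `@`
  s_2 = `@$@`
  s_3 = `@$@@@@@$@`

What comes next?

@$@@@@@$@@$@@$@@$@@$@@@@@$@

Expanding @$@@@@@$@: @→@$@, $→@@@, @→@$@, @→@$@, @→@$@, @→@$@, @→@$@, $→@@@, @→@$@. Concatenated: @$@ @@@ @$@ @$@ @$@ @$@ @$@ @@@ @$@.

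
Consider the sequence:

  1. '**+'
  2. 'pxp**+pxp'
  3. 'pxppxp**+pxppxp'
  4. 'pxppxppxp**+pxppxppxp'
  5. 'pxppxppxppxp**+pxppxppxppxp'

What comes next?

s(k+1) = pxp·s(k)·pxp, so each term gains pxp as a prefix and pxp as a suffix.
Applying this once more to pxppxppxppxp**+pxppxppxppxp:

pxppxppxppxppxp**+pxppxppxppxppxp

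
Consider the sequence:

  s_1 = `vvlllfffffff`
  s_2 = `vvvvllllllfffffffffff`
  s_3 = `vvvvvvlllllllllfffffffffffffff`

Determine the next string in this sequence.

vvvvvvvvllllllllllllfffffffffffffffffff

The n-th term is 2n v's then 3n l's then 4n+3 f's (n = 1, 2, …).
For the next term, n = 4, so the run lengths are 8, 12, 19.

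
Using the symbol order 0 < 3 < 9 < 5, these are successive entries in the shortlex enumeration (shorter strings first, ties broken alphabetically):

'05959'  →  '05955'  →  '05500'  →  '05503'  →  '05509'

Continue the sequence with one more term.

05505

The successor of 05509 increments the rightmost position that isn't already 5 and resets every position after it to 0.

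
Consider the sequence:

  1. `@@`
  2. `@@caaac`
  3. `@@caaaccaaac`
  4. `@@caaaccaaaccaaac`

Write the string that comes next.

@@caaaccaaaccaaaccaaac

The strings grow by a fixed suffix caaac each time.
So the next term is @@caaaccaaaccaaac·caaac.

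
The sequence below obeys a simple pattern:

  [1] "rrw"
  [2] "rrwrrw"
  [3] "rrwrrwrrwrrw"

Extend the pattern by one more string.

Each string is two copies of the previous one concatenated.
One more doubling of rrwrrwrrwrrw gives the answer.

rrwrrwrrwrrwrrwrrwrrwrrw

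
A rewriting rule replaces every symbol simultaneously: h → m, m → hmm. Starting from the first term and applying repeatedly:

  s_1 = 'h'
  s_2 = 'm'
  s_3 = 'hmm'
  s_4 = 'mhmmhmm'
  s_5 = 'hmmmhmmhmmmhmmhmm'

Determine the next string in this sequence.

Rewriting the 17 symbols of hmmmhmmhmmmhmmhmm one by one yields m hmm hmm hmm m hmm hmm m hmm hmm hmm m hmm hmm m hmm hmm; concatenated:

mhmmhmmhmmmhmmhmmmhmmhmmhmmmhmmhmmmhmmhmm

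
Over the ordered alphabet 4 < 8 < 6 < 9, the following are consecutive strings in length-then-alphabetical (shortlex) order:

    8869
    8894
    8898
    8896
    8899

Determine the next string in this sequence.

8644

Find the rightmost character of 8899 below 9, bump it to the next letter, and reset everything to its right to 4.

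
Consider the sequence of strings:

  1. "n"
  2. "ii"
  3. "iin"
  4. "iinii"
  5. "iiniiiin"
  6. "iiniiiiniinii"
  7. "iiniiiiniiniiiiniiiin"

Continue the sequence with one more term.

This is a Fibonacci-style word recurrence s(k) = s(k−1)·s(k−2): e.g. ii·n = iin.
So term 8 is iiniiiiniiniiiiniiiin·iiniiiiniinii.

iiniiiiniiniiiiniiiiniiniiiiniinii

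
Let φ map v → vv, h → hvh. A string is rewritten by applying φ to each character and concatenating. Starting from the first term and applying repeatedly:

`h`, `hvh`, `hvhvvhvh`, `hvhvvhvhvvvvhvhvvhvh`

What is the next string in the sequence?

hvhvvhvhvvvvhvhvvhvhvvvvvvvvhvhvvhvhvvvvhvhvvhvh

Applying the rule to each of the 20 symbols of hvhvvhvhvvvvhvhvvhvh gives the pieces hvh vv hvh vv vv hvh vv hvh vv vv vv vv hvh vv hvh vv vv hvh vv hvh, which concatenate to the answer.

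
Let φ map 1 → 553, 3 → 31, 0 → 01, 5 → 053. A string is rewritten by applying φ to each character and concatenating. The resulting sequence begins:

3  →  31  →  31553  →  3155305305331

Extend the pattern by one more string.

Rewriting the 13 symbols of 3155305305331 one by one yields 31 553 053 053 31 01 053 31 01 053 31 31 553; concatenated:

31553053053310105331010533131553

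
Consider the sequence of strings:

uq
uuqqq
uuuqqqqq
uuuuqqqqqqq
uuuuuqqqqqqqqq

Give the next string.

uuuuuuqqqqqqqqqqq

Reading off run lengths: u runs 1, 2, 3, 4, 5; q runs 1, 3, 5, 7, 9 — each is linear in n (n = 1, 2, …).
Setting n = 6 gives 6, 11 characters in each block.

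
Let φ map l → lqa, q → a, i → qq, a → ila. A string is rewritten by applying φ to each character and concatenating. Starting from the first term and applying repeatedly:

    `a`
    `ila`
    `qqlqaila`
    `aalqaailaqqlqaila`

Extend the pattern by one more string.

ilailalqaailailaqqlqailaaalqaailaqqlqaila

Applying the rule to each of the 17 symbols of aalqaailaqqlqaila gives the pieces ila ila lqa a ila ila qq lqa ila a a lqa a ila qq lqa ila, which concatenate to the answer.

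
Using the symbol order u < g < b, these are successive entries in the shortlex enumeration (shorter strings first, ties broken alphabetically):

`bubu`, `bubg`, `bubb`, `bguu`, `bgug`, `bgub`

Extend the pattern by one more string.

bggu

Find the rightmost character of bgub below b, bump it to the next letter, and reset everything to its right to u.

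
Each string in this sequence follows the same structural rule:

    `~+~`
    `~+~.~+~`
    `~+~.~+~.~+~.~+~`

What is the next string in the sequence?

Each string is two copies of the previous one joined by '.'.
So the next term is two copies of ~+~.~+~.~+~.~+~ with '.' between the halves.

~+~.~+~.~+~.~+~.~+~.~+~.~+~.~+~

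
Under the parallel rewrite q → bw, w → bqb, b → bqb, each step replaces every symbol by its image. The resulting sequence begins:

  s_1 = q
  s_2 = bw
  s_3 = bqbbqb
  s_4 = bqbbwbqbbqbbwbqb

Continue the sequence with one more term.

Rewriting the 16 symbols of bqbbwbqbbqbbwbqb one by one yields bqb bw bqb bqb bqb bqb bw bqb bqb bw bqb bqb bqb bqb bw bqb; concatenated:

bqbbwbqbbqbbqbbqbbwbqbbqbbwbqbbqbbqbbqbbwbqb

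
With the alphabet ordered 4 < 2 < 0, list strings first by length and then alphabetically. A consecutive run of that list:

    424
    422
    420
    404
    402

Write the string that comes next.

Treat 402 as a base-3 numeral over the given alphabet and add one, carrying through any trailing 0's.

400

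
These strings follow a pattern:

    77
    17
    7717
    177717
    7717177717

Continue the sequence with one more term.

1777177717177717

This is a Fibonacci-style word recurrence s(k) = s(k−2)·s(k−1): e.g. 77·17 = 7717.
Continuing: 177717 · 7717177717 gives term 6.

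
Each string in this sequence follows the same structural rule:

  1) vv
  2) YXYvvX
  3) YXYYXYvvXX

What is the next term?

YXYYXYYXYvvXXX

Each term wraps the previous one in YXY on the left and X on the right.
So the next term is YXY·YXYYXYvvXX·X.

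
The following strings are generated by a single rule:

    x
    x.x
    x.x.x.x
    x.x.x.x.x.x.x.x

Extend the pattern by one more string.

x.x.x.x.x.x.x.x.x.x.x.x.x.x.x.x

s(k+1) = s(k)·.·s(k) — each term doubles the last with '.' between the halves.
So the next term is two copies of x.x.x.x.x.x.x.x with '.' between the halves.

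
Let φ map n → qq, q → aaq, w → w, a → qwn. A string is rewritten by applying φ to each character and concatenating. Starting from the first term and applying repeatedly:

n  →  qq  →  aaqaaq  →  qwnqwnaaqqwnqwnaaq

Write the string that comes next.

φ(qwnqwnaaqqwnqwnaaq) expands symbol-by-symbol to aaq w qq aaq w qq qwn qwn aaq aaq w qq aaq w qq qwn qwn aaq; joining the 18 pieces gives the next term.

aaqwqqaaqwqqqwnqwnaaqaaqwqqaaqwqqqwnqwnaaq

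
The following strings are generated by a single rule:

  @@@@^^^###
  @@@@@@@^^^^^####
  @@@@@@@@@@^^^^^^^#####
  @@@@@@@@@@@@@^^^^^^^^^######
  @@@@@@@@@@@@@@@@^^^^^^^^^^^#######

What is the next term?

The n-th term is 3n+1 @'s then 2n+1 ^'s then n+2 #'s (n = 1, 2, …).
At n = 6 the blocks have lengths 19, 13, 8.

@@@@@@@@@@@@@@@@@@@^^^^^^^^^^^^^########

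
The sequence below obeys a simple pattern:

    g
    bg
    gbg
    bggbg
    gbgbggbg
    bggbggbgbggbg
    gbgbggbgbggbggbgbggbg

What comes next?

This is a Fibonacci-style word recurrence s(k) = s(k−2)·s(k−1): e.g. g·bg = gbg.
Continuing: bggbggbgbggbg · gbgbggbgbggbggbgbggbg gives term 8.

bggbggbgbggbggbgbggbgbggbggbgbggbg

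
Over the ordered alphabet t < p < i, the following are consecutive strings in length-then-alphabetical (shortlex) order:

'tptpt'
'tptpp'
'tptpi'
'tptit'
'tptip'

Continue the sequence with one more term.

tptii

The successor of tptip increments the rightmost position that isn't already i and resets every position after it to t.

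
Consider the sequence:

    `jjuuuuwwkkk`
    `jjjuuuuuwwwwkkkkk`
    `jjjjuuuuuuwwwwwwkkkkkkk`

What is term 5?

Reading off run lengths: j runs 2, 3, 4; u runs 4, 5, 6; w runs 2, 4, 6; k runs 3, 5, 7 — each is linear in n, where the shown terms are n = 2, 3, 4.
At n = 6 the blocks have lengths 6, 8, 10, 11.

jjjjjjuuuuuuuuwwwwwwwwwwkkkkkkkkkkk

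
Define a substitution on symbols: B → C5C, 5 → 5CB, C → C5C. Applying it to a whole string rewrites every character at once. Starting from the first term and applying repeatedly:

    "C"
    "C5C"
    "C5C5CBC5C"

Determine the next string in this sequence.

C5C5CBC5C5CBC5CC5CC5C5CBC5C

Expanding C5C5CBC5C: C→C5C, 5→5CB, C→C5C, 5→5CB, C→C5C, B→C5C, C→C5C, 5→5CB, C→C5C. Concatenated: C5C 5CB C5C 5CB C5C C5C C5C 5CB C5C.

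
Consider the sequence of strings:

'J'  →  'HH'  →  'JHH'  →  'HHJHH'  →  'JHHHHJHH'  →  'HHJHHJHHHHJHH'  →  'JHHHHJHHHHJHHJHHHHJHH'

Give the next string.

HHJHHJHHHHJHHJHHHHJHHHHJHHJHHHHJHH

This is a Fibonacci-style word recurrence s(k) = s(k−2)·s(k−1): e.g. J·HH = JHH.
Continuing: HHJHHJHHHHJHH · JHHHHJHHHHJHHJHHHHJHH gives term 8.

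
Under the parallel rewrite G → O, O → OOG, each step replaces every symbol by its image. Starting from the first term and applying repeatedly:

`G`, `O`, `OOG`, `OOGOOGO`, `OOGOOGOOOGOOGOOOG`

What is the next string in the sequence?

Applying the rule to each of the 17 symbols of OOGOOGOOOGOOGOOOG gives the pieces OOG OOG O OOG OOG O OOG OOG OOG O OOG OOG O OOG OOG OOG O, which concatenate to the answer.

OOGOOGOOOGOOGOOOGOOGOOGOOOGOOGOOOGOOGOOGO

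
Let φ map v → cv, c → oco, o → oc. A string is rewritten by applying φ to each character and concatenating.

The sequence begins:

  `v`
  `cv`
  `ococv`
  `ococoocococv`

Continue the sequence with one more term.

ococoococoocococoococoocococv

Rewriting each symbol of ococoocococv: o→oc, c→oco, o→oc, c→oco, o→oc, o→oc, c→oco, o→oc, c→oco, o→oc, c→oco, v→cv, which concatenates to oc oco oc oco oc oc oco oc oco oc oco cv.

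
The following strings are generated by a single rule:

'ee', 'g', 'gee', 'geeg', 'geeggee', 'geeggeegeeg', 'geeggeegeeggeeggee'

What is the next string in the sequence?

Each term (from the third on) is the previous term followed by the one before it: term 3 = g·ee = gee.
So term 8 is geeggeegeeggeeggee·geeggeegeeg.

geeggeegeeggeeggeegeeggeegeeg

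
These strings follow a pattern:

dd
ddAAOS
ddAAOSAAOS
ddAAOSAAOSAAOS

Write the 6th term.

Each term is the previous one with AAOS appended.
From ddAAOSAAOSAAOS, 2 further steps: ddAAOSAAOSAAOS → ddAAOSAAOSAAOSAAOS → (answer).

ddAAOSAAOSAAOSAAOSAAOS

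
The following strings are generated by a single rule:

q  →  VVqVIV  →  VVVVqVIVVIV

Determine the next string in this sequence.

Each term wraps the previous one in VV on the left and VIV on the right.
So the next term is VV·VVVVqVIVVIV·VIV.

VVVVVVqVIVVIVVIV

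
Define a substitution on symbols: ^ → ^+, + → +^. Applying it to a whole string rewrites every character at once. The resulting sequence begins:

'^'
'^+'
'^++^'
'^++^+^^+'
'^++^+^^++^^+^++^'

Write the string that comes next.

φ(^++^+^^++^^+^++^) expands symbol-by-symbol to ^+ +^ +^ ^+ +^ ^+ ^+ +^ +^ ^+ ^+ +^ ^+ +^ +^ ^+; joining the 16 pieces gives the next term.

^++^+^^++^^+^++^+^^+^++^^++^+^^+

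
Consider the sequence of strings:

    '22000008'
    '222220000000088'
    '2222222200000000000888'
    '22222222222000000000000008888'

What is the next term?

222222222222220000000000000000088888

The n-th term is 3n-1 2's then 3n+2 0's then n 8's (n = 1, 2, …).
At n = 5 the blocks have lengths 14, 17, 5.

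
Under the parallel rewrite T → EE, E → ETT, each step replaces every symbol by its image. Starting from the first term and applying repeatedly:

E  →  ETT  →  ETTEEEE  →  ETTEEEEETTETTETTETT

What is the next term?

Rewriting the 19 symbols of ETTEEEEETTETTETTETT one by one yields ETT EE EE ETT ETT ETT ETT ETT EE EE ETT EE EE ETT EE EE ETT EE EE; concatenated:

ETTEEEEETTETTETTETTETTEEEEETTEEEEETTEEEEETTEEEE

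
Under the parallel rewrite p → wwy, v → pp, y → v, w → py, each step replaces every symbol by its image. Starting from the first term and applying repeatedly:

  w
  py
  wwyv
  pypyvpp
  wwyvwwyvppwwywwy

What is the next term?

pypyvpppypyvppwwywwypypyvpypyv

Replace each of the 16 characters of wwyvwwyvppwwywwy in place — py py v pp py py v pp wwy wwy py py v py py v — and concatenate.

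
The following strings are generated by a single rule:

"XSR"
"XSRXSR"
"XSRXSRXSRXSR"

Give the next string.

Every step duplicates the string.
Doubling XSRXSRXSRXSR:

XSRXSRXSRXSRXSRXSRXSRXSR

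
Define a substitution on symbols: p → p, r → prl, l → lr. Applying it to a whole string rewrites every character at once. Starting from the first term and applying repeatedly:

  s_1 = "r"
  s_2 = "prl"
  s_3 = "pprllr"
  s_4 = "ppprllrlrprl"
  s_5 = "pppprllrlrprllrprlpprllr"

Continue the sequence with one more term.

Replace each of the 24 characters of pppprllrlrprllrprlpprllr in place — p p p p prl lr lr prl lr prl p prl lr lr prl p prl lr p p prl lr lr prl — and concatenate.

ppppprllrlrprllrprlpprllrlrprlpprllrppprllrlrprl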